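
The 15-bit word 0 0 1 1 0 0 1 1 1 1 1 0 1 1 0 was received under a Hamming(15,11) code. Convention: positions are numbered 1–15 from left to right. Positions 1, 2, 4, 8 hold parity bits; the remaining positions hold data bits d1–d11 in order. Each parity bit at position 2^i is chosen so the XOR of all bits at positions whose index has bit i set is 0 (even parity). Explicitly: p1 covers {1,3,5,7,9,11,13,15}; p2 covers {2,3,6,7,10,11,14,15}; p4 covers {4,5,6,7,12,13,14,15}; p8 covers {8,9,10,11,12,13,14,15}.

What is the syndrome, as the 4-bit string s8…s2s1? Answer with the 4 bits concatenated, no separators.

0011

s1 (pos 1,3,5,7,9,11,13,15): 0⊕1⊕0⊕1⊕1⊕1⊕1⊕0 = 1
s2 (pos 2,3,6,7,10,11,14,15): 0⊕1⊕0⊕1⊕1⊕1⊕1⊕0 = 1
s4 (pos 4,5,6,7,12,13,14,15): 1⊕0⊕0⊕1⊕0⊕1⊕1⊕0 = 0
s8 (pos 8,9,10,11,12,13,14,15): 1⊕1⊕1⊕1⊕0⊕1⊕1⊕0 = 0
Syndrome s8…s1 = 0011 → error at position 3.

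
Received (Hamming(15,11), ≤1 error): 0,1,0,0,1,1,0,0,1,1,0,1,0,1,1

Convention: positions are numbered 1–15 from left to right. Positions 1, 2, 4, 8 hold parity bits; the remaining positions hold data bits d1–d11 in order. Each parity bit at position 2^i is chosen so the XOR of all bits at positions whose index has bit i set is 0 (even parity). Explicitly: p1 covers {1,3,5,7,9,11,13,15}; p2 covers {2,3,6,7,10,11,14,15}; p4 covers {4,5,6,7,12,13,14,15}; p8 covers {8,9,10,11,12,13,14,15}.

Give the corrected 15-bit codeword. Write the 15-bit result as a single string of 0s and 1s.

010011001101010

s1 (pos 1,3,5,7,9,11,13,15): 0⊕0⊕1⊕0⊕1⊕0⊕0⊕1 = 1
s2 (pos 2,3,6,7,10,11,14,15): 1⊕0⊕1⊕0⊕1⊕0⊕1⊕1 = 1
s4 (pos 4,5,6,7,12,13,14,15): 0⊕1⊕1⊕0⊕1⊕0⊕1⊕1 = 1
s8 (pos 8,9,10,11,12,13,14,15): 0⊕1⊕1⊕0⊕1⊕0⊕1⊕1 = 1
Syndrome s8…s1 = 1111 → error at position 15.
Flip position 15: 010011001101011 → 010011001101010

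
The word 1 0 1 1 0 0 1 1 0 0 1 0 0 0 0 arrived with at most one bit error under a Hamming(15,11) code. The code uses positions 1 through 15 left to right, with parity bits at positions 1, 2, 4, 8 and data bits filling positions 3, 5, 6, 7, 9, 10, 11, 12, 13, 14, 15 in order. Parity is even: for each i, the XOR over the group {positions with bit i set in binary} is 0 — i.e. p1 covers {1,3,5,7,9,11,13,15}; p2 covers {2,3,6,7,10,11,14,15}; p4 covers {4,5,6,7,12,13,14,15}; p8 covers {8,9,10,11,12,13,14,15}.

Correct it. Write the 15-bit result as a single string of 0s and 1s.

111100110010000

s1 (pos 1,3,5,7,9,11,13,15): 1⊕1⊕0⊕1⊕0⊕1⊕0⊕0 = 0
s2 (pos 2,3,6,7,10,11,14,15): 0⊕1⊕0⊕1⊕0⊕1⊕0⊕0 = 1
s4 (pos 4,5,6,7,12,13,14,15): 1⊕0⊕0⊕1⊕0⊕0⊕0⊕0 = 0
s8 (pos 8,9,10,11,12,13,14,15): 1⊕0⊕0⊕1⊕0⊕0⊕0⊕0 = 0
Syndrome s8…s1 = 0010 → error at position 2.
Flip position 2: 101100110010000 → 111100110010000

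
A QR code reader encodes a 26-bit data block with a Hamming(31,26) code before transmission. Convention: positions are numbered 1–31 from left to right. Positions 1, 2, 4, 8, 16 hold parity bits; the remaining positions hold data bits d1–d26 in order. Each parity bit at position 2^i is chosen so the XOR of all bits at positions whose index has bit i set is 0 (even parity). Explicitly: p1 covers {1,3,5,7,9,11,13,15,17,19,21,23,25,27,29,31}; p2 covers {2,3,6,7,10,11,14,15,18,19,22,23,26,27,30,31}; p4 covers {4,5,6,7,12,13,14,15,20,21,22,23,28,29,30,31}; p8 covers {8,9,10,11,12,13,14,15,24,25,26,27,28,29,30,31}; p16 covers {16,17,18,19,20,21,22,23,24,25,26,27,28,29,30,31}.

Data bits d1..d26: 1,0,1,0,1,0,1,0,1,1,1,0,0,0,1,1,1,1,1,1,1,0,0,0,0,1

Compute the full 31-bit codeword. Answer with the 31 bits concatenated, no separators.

Place data at non-parity positions: p1 p2 1 p4 0 1 0 p8 1 0 1 0 1 1 1 p16 0 0 0 1 1 1 1 1 1 1 0 0 0 0 1
p1 (pos 1,3,5,7,9,11,13,15,17,19,21,23,25,27,29,31): XOR of data positions = 1⊕0⊕0⊕1⊕1⊕1⊕1⊕0⊕0⊕1⊕1⊕1⊕0⊕0⊕1 = 1
p2 (pos 2,3,6,7,10,11,14,15,18,19,22,23,26,27,30,31): XOR of data positions = 1⊕1⊕0⊕0⊕1⊕1⊕1⊕0⊕0⊕1⊕1⊕1⊕0⊕0⊕1 = 1
p4 (pos 4,5,6,7,12,13,14,15,20,21,22,23,28,29,30,31): XOR of data positions = 0⊕1⊕0⊕0⊕1⊕1⊕1⊕1⊕1⊕1⊕1⊕0⊕0⊕0⊕1 = 1
p8 (pos 8,9,10,11,12,13,14,15,24,25,26,27,28,29,30,31): XOR of data positions = 1⊕0⊕1⊕0⊕1⊕1⊕1⊕1⊕1⊕1⊕0⊕0⊕0⊕0⊕1 = 1
p16 (pos 16,17,18,19,20,21,22,23,24,25,26,27,28,29,30,31): XOR of data positions = 0⊕0⊕0⊕1⊕1⊕1⊕1⊕1⊕1⊕1⊕0⊕0⊕0⊕0⊕1 = 0
Codeword: 1111010110101110000111111100001

1111010110101110000111111100001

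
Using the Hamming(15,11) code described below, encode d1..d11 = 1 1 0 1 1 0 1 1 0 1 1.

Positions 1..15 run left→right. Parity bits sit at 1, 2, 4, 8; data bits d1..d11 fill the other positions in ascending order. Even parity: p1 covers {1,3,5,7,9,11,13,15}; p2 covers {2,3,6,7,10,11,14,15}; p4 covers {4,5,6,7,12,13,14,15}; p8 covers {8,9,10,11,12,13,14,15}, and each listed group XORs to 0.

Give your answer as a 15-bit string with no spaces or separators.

Place data at non-parity positions: p1 p2 1 p4 1 0 1 p8 1 0 1 1 0 1 1
p1 (pos 1,3,5,7,9,11,13,15): XOR of data positions = 1⊕1⊕1⊕1⊕1⊕0⊕1 = 0
p2 (pos 2,3,6,7,10,11,14,15): XOR of data positions = 1⊕0⊕1⊕0⊕1⊕1⊕1 = 1
p4 (pos 4,5,6,7,12,13,14,15): XOR of data positions = 1⊕0⊕1⊕1⊕0⊕1⊕1 = 1
p8 (pos 8,9,10,11,12,13,14,15): XOR of data positions = 1⊕0⊕1⊕1⊕0⊕1⊕1 = 1
Codeword: 011110111011011

011110111011011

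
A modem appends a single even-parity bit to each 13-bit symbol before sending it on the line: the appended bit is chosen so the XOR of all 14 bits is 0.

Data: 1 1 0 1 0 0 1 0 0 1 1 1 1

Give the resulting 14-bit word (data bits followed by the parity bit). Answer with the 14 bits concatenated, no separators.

11010010011110

XOR of the 13 data bits: 1⊕1⊕0⊕1⊕0⊕0⊕1⊕0⊕0⊕1⊕1⊕1⊕1 = 0
Parity bit = 0 (so all 14 bits XOR to 0).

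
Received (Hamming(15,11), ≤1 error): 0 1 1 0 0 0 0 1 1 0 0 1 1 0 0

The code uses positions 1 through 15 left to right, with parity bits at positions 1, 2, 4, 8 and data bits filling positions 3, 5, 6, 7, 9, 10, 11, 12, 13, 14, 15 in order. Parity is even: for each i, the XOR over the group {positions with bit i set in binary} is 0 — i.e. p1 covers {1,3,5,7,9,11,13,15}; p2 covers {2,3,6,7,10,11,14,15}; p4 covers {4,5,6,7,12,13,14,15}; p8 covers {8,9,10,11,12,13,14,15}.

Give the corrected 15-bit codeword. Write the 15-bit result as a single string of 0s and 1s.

s1 (pos 1,3,5,7,9,11,13,15): 0⊕1⊕0⊕0⊕1⊕0⊕1⊕0 = 1
s2 (pos 2,3,6,7,10,11,14,15): 1⊕1⊕0⊕0⊕0⊕0⊕0⊕0 = 0
s4 (pos 4,5,6,7,12,13,14,15): 0⊕0⊕0⊕0⊕1⊕1⊕0⊕0 = 0
s8 (pos 8,9,10,11,12,13,14,15): 1⊕1⊕0⊕0⊕1⊕1⊕0⊕0 = 0
Syndrome s8…s1 = 0001 → error at position 1.
Flip position 1: 011000011001100 → 111000011001100

111000011001100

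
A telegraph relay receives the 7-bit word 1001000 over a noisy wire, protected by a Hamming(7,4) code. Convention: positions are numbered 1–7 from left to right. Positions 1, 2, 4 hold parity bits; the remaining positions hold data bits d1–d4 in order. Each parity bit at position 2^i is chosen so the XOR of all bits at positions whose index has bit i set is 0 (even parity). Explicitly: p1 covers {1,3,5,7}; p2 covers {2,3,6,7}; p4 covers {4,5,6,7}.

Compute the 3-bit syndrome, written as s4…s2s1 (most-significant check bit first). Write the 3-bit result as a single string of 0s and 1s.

s1 (pos 1,3,5,7): 1⊕0⊕0⊕0 = 1
s2 (pos 2,3,6,7): 0⊕0⊕0⊕0 = 0
s4 (pos 4,5,6,7): 1⊕0⊕0⊕0 = 1
Syndrome s4…s1 = 101 → error at position 5.

101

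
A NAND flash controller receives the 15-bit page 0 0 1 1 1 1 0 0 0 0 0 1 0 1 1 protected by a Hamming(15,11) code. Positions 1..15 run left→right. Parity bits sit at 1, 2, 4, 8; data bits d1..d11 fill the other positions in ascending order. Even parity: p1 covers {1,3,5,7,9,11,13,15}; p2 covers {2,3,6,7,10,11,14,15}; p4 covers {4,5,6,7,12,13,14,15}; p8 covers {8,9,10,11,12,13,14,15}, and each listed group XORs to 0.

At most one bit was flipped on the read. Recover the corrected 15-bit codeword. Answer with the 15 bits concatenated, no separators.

s1 (pos 1,3,5,7,9,11,13,15): 0⊕1⊕1⊕0⊕0⊕0⊕0⊕1 = 1
s2 (pos 2,3,6,7,10,11,14,15): 0⊕1⊕1⊕0⊕0⊕0⊕1⊕1 = 0
s4 (pos 4,5,6,7,12,13,14,15): 1⊕1⊕1⊕0⊕1⊕0⊕1⊕1 = 0
s8 (pos 8,9,10,11,12,13,14,15): 0⊕0⊕0⊕0⊕1⊕0⊕1⊕1 = 1
Syndrome s8…s1 = 1001 → error at position 9.
Flip position 9: 001111000001011 → 001111001001011

001111001001011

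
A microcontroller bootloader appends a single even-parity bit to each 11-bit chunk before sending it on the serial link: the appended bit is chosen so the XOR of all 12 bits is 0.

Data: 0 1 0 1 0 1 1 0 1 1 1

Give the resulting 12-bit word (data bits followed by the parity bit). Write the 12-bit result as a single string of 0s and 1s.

010101101111

XOR of the 11 data bits: 0⊕1⊕0⊕1⊕0⊕1⊕1⊕0⊕1⊕1⊕1 = 1
Parity bit = 1 (so all 12 bits XOR to 0).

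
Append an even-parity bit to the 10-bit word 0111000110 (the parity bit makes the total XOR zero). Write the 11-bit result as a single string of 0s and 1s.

XOR of the 10 data bits: 0⊕1⊕1⊕1⊕0⊕0⊕0⊕1⊕1⊕0 = 1
Parity bit = 1 (so all 11 bits XOR to 0).

01110001101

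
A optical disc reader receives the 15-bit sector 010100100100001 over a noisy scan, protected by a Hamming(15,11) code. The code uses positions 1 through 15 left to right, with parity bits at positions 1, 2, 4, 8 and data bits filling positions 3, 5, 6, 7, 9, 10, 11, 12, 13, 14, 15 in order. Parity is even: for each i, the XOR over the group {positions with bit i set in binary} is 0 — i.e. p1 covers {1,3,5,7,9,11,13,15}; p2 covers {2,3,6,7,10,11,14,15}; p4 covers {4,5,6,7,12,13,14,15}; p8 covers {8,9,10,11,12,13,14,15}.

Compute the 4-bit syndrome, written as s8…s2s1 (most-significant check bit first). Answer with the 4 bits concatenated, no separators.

s1 (pos 1,3,5,7,9,11,13,15): 0⊕0⊕0⊕1⊕0⊕0⊕0⊕1 = 0
s2 (pos 2,3,6,7,10,11,14,15): 1⊕0⊕0⊕1⊕1⊕0⊕0⊕1 = 0
s4 (pos 4,5,6,7,12,13,14,15): 1⊕0⊕0⊕1⊕0⊕0⊕0⊕1 = 1
s8 (pos 8,9,10,11,12,13,14,15): 0⊕0⊕1⊕0⊕0⊕0⊕0⊕1 = 0
Syndrome s8…s1 = 0100 → error at position 4.

0100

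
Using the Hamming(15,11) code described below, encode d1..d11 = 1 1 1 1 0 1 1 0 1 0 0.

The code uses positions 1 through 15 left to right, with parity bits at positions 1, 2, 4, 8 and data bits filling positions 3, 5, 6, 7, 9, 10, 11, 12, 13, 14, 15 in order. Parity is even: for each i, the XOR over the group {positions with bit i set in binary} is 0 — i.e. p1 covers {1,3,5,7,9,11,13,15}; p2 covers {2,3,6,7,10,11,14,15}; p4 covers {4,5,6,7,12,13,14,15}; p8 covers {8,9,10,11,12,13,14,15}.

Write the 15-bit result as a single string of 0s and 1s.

111011110110100

Place data at non-parity positions: p1 p2 1 p4 1 1 1 p8 0 1 1 0 1 0 0
p1 (pos 1,3,5,7,9,11,13,15): XOR of data positions = 1⊕1⊕1⊕0⊕1⊕1⊕0 = 1
p2 (pos 2,3,6,7,10,11,14,15): XOR of data positions = 1⊕1⊕1⊕1⊕1⊕0⊕0 = 1
p4 (pos 4,5,6,7,12,13,14,15): XOR of data positions = 1⊕1⊕1⊕0⊕1⊕0⊕0 = 0
p8 (pos 8,9,10,11,12,13,14,15): XOR of data positions = 0⊕1⊕1⊕0⊕1⊕0⊕0 = 1
Codeword: 111011110110100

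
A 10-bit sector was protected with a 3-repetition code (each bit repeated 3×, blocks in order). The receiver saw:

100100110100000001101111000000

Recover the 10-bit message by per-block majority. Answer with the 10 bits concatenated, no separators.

0010001100

Block 1 (100): 1 one → 0
Block 2 (100): 1 one → 0
Block 3 (110): 2 ones → 1
Block 4 (100): 1 one → 0
Block 5 (000): 0 ones → 0
Block 6 (001): 1 one → 0
Block 7 (101): 2 ones → 1
Block 8 (111): 3 ones → 1
Block 9 (000): 0 ones → 0
Block 10 (000): 0 ones → 0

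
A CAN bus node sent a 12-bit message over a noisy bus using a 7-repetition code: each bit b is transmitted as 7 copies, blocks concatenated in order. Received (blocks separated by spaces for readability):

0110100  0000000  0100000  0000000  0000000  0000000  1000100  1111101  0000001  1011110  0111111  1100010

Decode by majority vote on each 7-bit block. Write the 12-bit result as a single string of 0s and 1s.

000000010110

Block 1 (0110100): 3 ones → 0
Block 2 (0000000): 0 ones → 0
Block 3 (0100000): 1 one → 0
Block 4 (0000000): 0 ones → 0
Block 5 (0000000): 0 ones → 0
Block 6 (0000000): 0 ones → 0
Block 7 (1000100): 2 ones → 0
Block 8 (1111101): 6 ones → 1
Block 9 (0000001): 1 one → 0
Block 10 (1011110): 5 ones → 1
Block 11 (0111111): 6 ones → 1
Block 12 (1100010): 3 ones → 0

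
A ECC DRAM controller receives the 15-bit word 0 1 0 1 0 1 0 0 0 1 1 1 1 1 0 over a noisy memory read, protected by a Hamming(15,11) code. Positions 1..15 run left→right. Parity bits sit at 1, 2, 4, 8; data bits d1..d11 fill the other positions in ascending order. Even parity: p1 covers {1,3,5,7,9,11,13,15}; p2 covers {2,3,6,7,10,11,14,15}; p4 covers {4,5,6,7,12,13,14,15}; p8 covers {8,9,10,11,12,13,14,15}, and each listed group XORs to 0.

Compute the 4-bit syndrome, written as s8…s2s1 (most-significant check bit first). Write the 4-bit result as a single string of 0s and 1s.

s1 (pos 1,3,5,7,9,11,13,15): 0⊕0⊕0⊕0⊕0⊕1⊕1⊕0 = 0
s2 (pos 2,3,6,7,10,11,14,15): 1⊕0⊕1⊕0⊕1⊕1⊕1⊕0 = 1
s4 (pos 4,5,6,7,12,13,14,15): 1⊕0⊕1⊕0⊕1⊕1⊕1⊕0 = 1
s8 (pos 8,9,10,11,12,13,14,15): 0⊕0⊕1⊕1⊕1⊕1⊕1⊕0 = 1
Syndrome s8…s1 = 1110 → error at position 14.

1110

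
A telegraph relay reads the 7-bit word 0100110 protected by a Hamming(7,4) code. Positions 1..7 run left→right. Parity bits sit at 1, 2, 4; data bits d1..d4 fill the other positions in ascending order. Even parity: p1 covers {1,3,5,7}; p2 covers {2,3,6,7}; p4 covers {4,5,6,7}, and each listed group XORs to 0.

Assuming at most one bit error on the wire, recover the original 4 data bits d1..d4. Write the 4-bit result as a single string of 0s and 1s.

s1 (pos 1,3,5,7): 0⊕0⊕1⊕0 = 1
s2 (pos 2,3,6,7): 1⊕0⊕1⊕0 = 0
s4 (pos 4,5,6,7): 0⊕1⊕1⊕0 = 0
Syndrome s4…s1 = 001 → error at position 1.
Flip position 1: 0100110 → 1100110
Read data bits from positions 3,5,6,7: 0110

0110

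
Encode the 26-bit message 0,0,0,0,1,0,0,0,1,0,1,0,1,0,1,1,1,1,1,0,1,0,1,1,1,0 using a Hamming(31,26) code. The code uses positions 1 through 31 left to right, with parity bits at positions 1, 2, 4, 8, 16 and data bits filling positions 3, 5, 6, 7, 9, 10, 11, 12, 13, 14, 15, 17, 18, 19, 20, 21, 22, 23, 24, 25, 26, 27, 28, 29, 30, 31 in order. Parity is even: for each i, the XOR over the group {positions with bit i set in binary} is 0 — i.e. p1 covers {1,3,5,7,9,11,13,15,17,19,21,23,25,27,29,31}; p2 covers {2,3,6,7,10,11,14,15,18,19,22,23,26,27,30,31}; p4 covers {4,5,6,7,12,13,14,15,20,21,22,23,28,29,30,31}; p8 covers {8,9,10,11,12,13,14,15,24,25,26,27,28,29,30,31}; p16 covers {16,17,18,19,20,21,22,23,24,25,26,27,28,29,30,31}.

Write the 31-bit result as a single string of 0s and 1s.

Place data at non-parity positions: p1 p2 0 p4 0 0 0 p8 1 0 0 0 1 0 1 p16 0 1 0 1 1 1 1 1 0 1 0 1 1 1 0
p1 (pos 1,3,5,7,9,11,13,15,17,19,21,23,25,27,29,31): XOR of data positions = 0⊕0⊕0⊕1⊕0⊕1⊕1⊕0⊕0⊕1⊕1⊕0⊕0⊕1⊕0 = 0
p2 (pos 2,3,6,7,10,11,14,15,18,19,22,23,26,27,30,31): XOR of data positions = 0⊕0⊕0⊕0⊕0⊕0⊕1⊕1⊕0⊕1⊕1⊕1⊕0⊕1⊕0 = 0
p4 (pos 4,5,6,7,12,13,14,15,20,21,22,23,28,29,30,31): XOR of data positions = 0⊕0⊕0⊕0⊕1⊕0⊕1⊕1⊕1⊕1⊕1⊕1⊕1⊕1⊕0 = 1
p8 (pos 8,9,10,11,12,13,14,15,24,25,26,27,28,29,30,31): XOR of data positions = 1⊕0⊕0⊕0⊕1⊕0⊕1⊕1⊕0⊕1⊕0⊕1⊕1⊕1⊕0 = 0
p16 (pos 16,17,18,19,20,21,22,23,24,25,26,27,28,29,30,31): XOR of data positions = 0⊕1⊕0⊕1⊕1⊕1⊕1⊕1⊕0⊕1⊕0⊕1⊕1⊕1⊕0 = 0
Codeword: 0001000010001010010111110101110

0001000010001010010111110101110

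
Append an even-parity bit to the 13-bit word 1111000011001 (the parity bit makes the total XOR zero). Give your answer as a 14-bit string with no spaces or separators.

XOR of the 13 data bits: 1⊕1⊕1⊕1⊕0⊕0⊕0⊕0⊕1⊕1⊕0⊕0⊕1 = 1
Parity bit = 1 (so all 14 bits XOR to 0).

11110000110011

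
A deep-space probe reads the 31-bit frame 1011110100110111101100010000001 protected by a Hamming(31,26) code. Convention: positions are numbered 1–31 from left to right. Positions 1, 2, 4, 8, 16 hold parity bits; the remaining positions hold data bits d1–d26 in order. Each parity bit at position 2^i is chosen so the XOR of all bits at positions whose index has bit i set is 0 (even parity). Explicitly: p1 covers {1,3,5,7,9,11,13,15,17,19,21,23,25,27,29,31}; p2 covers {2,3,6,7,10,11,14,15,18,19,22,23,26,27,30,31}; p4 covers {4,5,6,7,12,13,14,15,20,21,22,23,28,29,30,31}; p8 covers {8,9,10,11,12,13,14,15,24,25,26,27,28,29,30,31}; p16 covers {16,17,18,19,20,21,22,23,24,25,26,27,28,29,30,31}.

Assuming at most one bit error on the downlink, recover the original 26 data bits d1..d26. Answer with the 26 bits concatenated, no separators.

s1 (pos 1,3,5,7,9,11,13,15,17,19,21,23,25,27,29,31): 1⊕1⊕1⊕0⊕0⊕1⊕0⊕1⊕1⊕1⊕0⊕0⊕0⊕0⊕0⊕1 = 0
s2 (pos 2,3,6,7,10,11,14,15,18,19,22,23,26,27,30,31): 0⊕1⊕1⊕0⊕0⊕1⊕1⊕1⊕0⊕1⊕0⊕0⊕0⊕0⊕0⊕1 = 1
s4 (pos 4,5,6,7,12,13,14,15,20,21,22,23,28,29,30,31): 1⊕1⊕1⊕0⊕1⊕0⊕1⊕1⊕1⊕0⊕0⊕0⊕0⊕0⊕0⊕1 = 0
s8 (pos 8,9,10,11,12,13,14,15,24,25,26,27,28,29,30,31): 1⊕0⊕0⊕1⊕1⊕0⊕1⊕1⊕1⊕0⊕0⊕0⊕0⊕0⊕0⊕1 = 1
s16 (pos 16,17,18,19,20,21,22,23,24,25,26,27,28,29,30,31): 1⊕1⊕0⊕1⊕1⊕0⊕0⊕0⊕1⊕0⊕0⊕0⊕0⊕0⊕0⊕1 = 0
Syndrome s16…s1 = 01010 → error at position 10.
Flip position 10: 1011110100110111101100010000001 → 1011110101110111101100010000001
Read data bits from positions 3,5,6,7,9,10,11,12,13,14,15,17,18,19,20,21,22,23,24,25,26,27,28,29,30,31: 11100111011101100010000001

11100111011101100010000001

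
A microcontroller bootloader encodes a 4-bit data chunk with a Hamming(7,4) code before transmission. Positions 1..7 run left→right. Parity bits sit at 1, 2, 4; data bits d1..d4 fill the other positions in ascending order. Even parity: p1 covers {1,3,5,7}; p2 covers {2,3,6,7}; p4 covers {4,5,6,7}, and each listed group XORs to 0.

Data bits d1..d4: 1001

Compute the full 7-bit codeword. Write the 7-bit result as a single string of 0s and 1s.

0011001

Place data at non-parity positions: p1 p2 1 p4 0 0 1
p1 (pos 1,3,5,7): XOR of data positions = 1⊕0⊕1 = 0
p2 (pos 2,3,6,7): XOR of data positions = 1⊕0⊕1 = 0
p4 (pos 4,5,6,7): XOR of data positions = 0⊕0⊕1 = 1
Codeword: 0011001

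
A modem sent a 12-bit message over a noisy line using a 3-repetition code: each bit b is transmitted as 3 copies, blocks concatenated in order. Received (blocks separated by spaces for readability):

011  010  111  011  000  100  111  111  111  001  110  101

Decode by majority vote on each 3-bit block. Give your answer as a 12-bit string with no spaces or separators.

Block 1 (011): 2 ones → 1
Block 2 (010): 1 one → 0
Block 3 (111): 3 ones → 1
Block 4 (011): 2 ones → 1
Block 5 (000): 0 ones → 0
Block 6 (100): 1 one → 0
Block 7 (111): 3 ones → 1
Block 8 (111): 3 ones → 1
Block 9 (111): 3 ones → 1
Block 10 (001): 1 one → 0
Block 11 (110): 2 ones → 1
Block 12 (101): 2 ones → 1

101100111011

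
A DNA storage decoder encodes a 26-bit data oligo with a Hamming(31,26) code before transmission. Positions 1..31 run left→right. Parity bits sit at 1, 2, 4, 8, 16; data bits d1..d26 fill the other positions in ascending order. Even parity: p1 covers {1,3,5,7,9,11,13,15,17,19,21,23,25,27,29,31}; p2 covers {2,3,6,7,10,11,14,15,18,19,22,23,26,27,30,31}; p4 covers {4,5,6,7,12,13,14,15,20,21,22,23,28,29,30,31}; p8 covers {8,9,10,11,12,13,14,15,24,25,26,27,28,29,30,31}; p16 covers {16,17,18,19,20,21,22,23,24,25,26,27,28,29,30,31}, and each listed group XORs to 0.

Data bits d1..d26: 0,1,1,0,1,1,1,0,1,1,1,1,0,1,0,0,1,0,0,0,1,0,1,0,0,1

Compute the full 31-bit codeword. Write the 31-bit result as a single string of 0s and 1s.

0100110111101110101001000101001

Place data at non-parity positions: p1 p2 0 p4 1 1 0 p8 1 1 1 0 1 1 1 p16 1 0 1 0 0 1 0 0 0 1 0 1 0 0 1
p1 (pos 1,3,5,7,9,11,13,15,17,19,21,23,25,27,29,31): XOR of data positions = 0⊕1⊕0⊕1⊕1⊕1⊕1⊕1⊕1⊕0⊕0⊕0⊕0⊕0⊕1 = 0
p2 (pos 2,3,6,7,10,11,14,15,18,19,22,23,26,27,30,31): XOR of data positions = 0⊕1⊕0⊕1⊕1⊕1⊕1⊕0⊕1⊕1⊕0⊕1⊕0⊕0⊕1 = 1
p4 (pos 4,5,6,7,12,13,14,15,20,21,22,23,28,29,30,31): XOR of data positions = 1⊕1⊕0⊕0⊕1⊕1⊕1⊕0⊕0⊕1⊕0⊕1⊕0⊕0⊕1 = 0
p8 (pos 8,9,10,11,12,13,14,15,24,25,26,27,28,29,30,31): XOR of data positions = 1⊕1⊕1⊕0⊕1⊕1⊕1⊕0⊕0⊕1⊕0⊕1⊕0⊕0⊕1 = 1
p16 (pos 16,17,18,19,20,21,22,23,24,25,26,27,28,29,30,31): XOR of data positions = 1⊕0⊕1⊕0⊕0⊕1⊕0⊕0⊕0⊕1⊕0⊕1⊕0⊕0⊕1 = 0
Codeword: 0100110111101110101001000101001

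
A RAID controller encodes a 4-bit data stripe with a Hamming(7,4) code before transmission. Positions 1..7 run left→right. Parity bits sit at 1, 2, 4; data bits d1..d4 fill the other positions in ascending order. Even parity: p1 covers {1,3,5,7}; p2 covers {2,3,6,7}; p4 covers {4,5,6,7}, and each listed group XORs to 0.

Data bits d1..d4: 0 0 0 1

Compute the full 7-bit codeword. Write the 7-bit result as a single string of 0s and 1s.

Place data at non-parity positions: p1 p2 0 p4 0 0 1
p1 (pos 1,3,5,7): XOR of data positions = 0⊕0⊕1 = 1
p2 (pos 2,3,6,7): XOR of data positions = 0⊕0⊕1 = 1
p4 (pos 4,5,6,7): XOR of data positions = 0⊕0⊕1 = 1
Codeword: 1101001

1101001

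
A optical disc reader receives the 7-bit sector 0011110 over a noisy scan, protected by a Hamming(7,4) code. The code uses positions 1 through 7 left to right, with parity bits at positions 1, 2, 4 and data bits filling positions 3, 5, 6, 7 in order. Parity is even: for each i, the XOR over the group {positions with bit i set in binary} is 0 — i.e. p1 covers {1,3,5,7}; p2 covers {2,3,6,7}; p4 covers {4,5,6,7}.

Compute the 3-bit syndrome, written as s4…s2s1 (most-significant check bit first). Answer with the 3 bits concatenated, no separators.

s1 (pos 1,3,5,7): 0⊕1⊕1⊕0 = 0
s2 (pos 2,3,6,7): 0⊕1⊕1⊕0 = 0
s4 (pos 4,5,6,7): 1⊕1⊕1⊕0 = 1
Syndrome s4…s1 = 100 → error at position 4.

100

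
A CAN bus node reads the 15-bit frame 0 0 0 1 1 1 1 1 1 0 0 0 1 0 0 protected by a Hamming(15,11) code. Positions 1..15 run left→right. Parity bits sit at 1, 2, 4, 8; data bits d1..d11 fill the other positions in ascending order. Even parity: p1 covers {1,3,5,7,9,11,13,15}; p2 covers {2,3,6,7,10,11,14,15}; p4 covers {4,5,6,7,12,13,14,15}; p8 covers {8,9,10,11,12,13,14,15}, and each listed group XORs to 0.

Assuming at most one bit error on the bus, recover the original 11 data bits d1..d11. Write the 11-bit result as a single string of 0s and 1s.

01111001100

s1 (pos 1,3,5,7,9,11,13,15): 0⊕0⊕1⊕1⊕1⊕0⊕1⊕0 = 0
s2 (pos 2,3,6,7,10,11,14,15): 0⊕0⊕1⊕1⊕0⊕0⊕0⊕0 = 0
s4 (pos 4,5,6,7,12,13,14,15): 1⊕1⊕1⊕1⊕0⊕1⊕0⊕0 = 1
s8 (pos 8,9,10,11,12,13,14,15): 1⊕1⊕0⊕0⊕0⊕1⊕0⊕0 = 1
Syndrome s8…s1 = 1100 → error at position 12.
Flip position 12: 000111111000100 → 000111111001100
Read data bits from positions 3,5,6,7,9,10,11,12,13,14,15: 01111001100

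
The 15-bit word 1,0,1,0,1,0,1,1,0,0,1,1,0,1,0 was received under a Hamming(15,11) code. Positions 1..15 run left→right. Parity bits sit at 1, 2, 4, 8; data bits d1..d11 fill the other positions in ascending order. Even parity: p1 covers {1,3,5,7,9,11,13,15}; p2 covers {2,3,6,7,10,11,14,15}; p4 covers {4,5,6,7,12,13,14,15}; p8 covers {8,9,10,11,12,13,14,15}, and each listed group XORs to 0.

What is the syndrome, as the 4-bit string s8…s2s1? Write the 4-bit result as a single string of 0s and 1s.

s1 (pos 1,3,5,7,9,11,13,15): 1⊕1⊕1⊕1⊕0⊕1⊕0⊕0 = 1
s2 (pos 2,3,6,7,10,11,14,15): 0⊕1⊕0⊕1⊕0⊕1⊕1⊕0 = 0
s4 (pos 4,5,6,7,12,13,14,15): 0⊕1⊕0⊕1⊕1⊕0⊕1⊕0 = 0
s8 (pos 8,9,10,11,12,13,14,15): 1⊕0⊕0⊕1⊕1⊕0⊕1⊕0 = 0
Syndrome s8…s1 = 0001 → error at position 1.

0001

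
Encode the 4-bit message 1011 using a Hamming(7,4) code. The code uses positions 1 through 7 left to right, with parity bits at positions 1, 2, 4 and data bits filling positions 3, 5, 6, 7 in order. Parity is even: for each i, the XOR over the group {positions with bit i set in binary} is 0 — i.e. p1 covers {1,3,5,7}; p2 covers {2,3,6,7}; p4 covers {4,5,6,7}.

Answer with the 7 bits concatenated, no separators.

0110011

Place data at non-parity positions: p1 p2 1 p4 0 1 1
p1 (pos 1,3,5,7): XOR of data positions = 1⊕0⊕1 = 0
p2 (pos 2,3,6,7): XOR of data positions = 1⊕1⊕1 = 1
p4 (pos 4,5,6,7): XOR of data positions = 0⊕1⊕1 = 0
Codeword: 0110011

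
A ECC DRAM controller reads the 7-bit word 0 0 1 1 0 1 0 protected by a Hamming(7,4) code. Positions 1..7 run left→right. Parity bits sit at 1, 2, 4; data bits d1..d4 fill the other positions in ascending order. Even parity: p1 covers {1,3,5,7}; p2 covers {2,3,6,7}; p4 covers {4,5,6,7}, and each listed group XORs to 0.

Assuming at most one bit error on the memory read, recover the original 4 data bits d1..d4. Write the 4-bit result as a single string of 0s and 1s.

1010

s1 (pos 1,3,5,7): 0⊕1⊕0⊕0 = 1
s2 (pos 2,3,6,7): 0⊕1⊕1⊕0 = 0
s4 (pos 4,5,6,7): 1⊕0⊕1⊕0 = 0
Syndrome s4…s1 = 001 → error at position 1.
Flip position 1: 0011010 → 1011010
Read data bits from positions 3,5,6,7: 1010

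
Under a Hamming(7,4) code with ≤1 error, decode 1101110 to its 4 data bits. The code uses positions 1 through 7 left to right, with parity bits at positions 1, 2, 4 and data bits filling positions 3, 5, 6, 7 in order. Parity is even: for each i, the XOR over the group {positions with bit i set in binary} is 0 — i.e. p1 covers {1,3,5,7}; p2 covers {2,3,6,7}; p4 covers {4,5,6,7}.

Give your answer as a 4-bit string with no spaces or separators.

s1 (pos 1,3,5,7): 1⊕0⊕1⊕0 = 0
s2 (pos 2,3,6,7): 1⊕0⊕1⊕0 = 0
s4 (pos 4,5,6,7): 1⊕1⊕1⊕0 = 1
Syndrome s4…s1 = 100 → error at position 4.
Flip position 4: 1101110 → 1100110
Read data bits from positions 3,5,6,7: 0110

0110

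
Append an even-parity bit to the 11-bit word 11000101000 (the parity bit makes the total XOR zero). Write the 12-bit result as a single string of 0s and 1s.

XOR of the 11 data bits: 1⊕1⊕0⊕0⊕0⊕1⊕0⊕1⊕0⊕0⊕0 = 0
Parity bit = 0 (so all 12 bits XOR to 0).

110001010000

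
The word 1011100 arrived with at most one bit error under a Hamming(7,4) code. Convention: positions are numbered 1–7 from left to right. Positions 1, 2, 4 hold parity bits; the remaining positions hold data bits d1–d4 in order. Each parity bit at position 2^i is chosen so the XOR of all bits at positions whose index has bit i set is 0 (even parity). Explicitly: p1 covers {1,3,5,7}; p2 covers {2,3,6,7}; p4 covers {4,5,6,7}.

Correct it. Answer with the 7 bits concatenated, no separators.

s1 (pos 1,3,5,7): 1⊕1⊕1⊕0 = 1
s2 (pos 2,3,6,7): 0⊕1⊕0⊕0 = 1
s4 (pos 4,5,6,7): 1⊕1⊕0⊕0 = 0
Syndrome s4…s1 = 011 → error at position 3.
Flip position 3: 1011100 → 1001100

1001100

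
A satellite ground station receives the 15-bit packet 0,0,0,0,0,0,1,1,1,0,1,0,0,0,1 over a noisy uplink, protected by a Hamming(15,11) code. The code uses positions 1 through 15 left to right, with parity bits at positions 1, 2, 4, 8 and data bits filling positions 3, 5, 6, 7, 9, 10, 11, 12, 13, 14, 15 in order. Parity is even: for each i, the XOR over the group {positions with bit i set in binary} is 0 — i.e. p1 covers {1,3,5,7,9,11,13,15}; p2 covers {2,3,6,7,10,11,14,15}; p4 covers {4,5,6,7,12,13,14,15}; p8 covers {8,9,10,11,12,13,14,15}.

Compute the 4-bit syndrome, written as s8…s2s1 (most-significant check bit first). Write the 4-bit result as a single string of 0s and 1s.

s1 (pos 1,3,5,7,9,11,13,15): 0⊕0⊕0⊕1⊕1⊕1⊕0⊕1 = 0
s2 (pos 2,3,6,7,10,11,14,15): 0⊕0⊕0⊕1⊕0⊕1⊕0⊕1 = 1
s4 (pos 4,5,6,7,12,13,14,15): 0⊕0⊕0⊕1⊕0⊕0⊕0⊕1 = 0
s8 (pos 8,9,10,11,12,13,14,15): 1⊕1⊕0⊕1⊕0⊕0⊕0⊕1 = 0
Syndrome s8…s1 = 0010 → error at position 2.

0010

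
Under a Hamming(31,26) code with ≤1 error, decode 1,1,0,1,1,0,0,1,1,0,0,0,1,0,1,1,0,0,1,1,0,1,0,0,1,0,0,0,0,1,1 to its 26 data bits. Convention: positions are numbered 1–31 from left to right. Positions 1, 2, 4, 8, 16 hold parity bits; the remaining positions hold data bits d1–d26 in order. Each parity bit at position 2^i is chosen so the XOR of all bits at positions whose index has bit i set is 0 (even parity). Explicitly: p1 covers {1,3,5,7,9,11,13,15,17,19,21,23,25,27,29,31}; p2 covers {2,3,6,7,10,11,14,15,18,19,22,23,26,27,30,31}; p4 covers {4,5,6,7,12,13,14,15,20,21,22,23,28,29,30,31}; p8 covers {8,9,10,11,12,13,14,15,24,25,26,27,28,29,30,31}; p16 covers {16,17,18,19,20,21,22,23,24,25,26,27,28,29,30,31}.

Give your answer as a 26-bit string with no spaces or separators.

s1 (pos 1,3,5,7,9,11,13,15,17,19,21,23,25,27,29,31): 1⊕0⊕1⊕0⊕1⊕0⊕1⊕1⊕0⊕1⊕0⊕0⊕1⊕0⊕0⊕1 = 0
s2 (pos 2,3,6,7,10,11,14,15,18,19,22,23,26,27,30,31): 1⊕0⊕0⊕0⊕0⊕0⊕0⊕1⊕0⊕1⊕1⊕0⊕0⊕0⊕1⊕1 = 0
s4 (pos 4,5,6,7,12,13,14,15,20,21,22,23,28,29,30,31): 1⊕1⊕0⊕0⊕0⊕1⊕0⊕1⊕1⊕0⊕1⊕0⊕0⊕0⊕1⊕1 = 0
s8 (pos 8,9,10,11,12,13,14,15,24,25,26,27,28,29,30,31): 1⊕1⊕0⊕0⊕0⊕1⊕0⊕1⊕0⊕1⊕0⊕0⊕0⊕0⊕1⊕1 = 1
s16 (pos 16,17,18,19,20,21,22,23,24,25,26,27,28,29,30,31): 1⊕0⊕0⊕1⊕1⊕0⊕1⊕0⊕0⊕1⊕0⊕0⊕0⊕0⊕1⊕1 = 1
Syndrome s16…s1 = 11000 → error at position 24.
Flip position 24: 1101100110001011001101001000011 → 1101100110001011001101011000011
Read data bits from positions 3,5,6,7,9,10,11,12,13,14,15,17,18,19,20,21,22,23,24,25,26,27,28,29,30,31: 01001000101001101011000011

01001000101001101011000011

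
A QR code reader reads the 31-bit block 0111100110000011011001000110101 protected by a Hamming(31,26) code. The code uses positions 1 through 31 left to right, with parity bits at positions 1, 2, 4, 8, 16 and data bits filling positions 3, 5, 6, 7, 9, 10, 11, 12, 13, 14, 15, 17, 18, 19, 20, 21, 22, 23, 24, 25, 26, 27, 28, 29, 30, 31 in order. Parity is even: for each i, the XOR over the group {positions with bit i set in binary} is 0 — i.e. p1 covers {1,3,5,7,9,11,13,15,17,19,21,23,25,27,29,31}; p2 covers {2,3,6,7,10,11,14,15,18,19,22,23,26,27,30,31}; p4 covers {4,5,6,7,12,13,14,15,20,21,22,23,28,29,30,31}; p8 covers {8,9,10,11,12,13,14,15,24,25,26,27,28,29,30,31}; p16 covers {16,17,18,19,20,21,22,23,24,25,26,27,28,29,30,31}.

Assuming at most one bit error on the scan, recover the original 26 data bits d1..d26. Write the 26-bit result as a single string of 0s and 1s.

s1 (pos 1,3,5,7,9,11,13,15,17,19,21,23,25,27,29,31): 0⊕1⊕1⊕0⊕1⊕0⊕0⊕1⊕0⊕1⊕0⊕0⊕0⊕1⊕1⊕1 = 0
s2 (pos 2,3,6,7,10,11,14,15,18,19,22,23,26,27,30,31): 1⊕1⊕0⊕0⊕0⊕0⊕0⊕1⊕1⊕1⊕1⊕0⊕1⊕1⊕0⊕1 = 1
s4 (pos 4,5,6,7,12,13,14,15,20,21,22,23,28,29,30,31): 1⊕1⊕0⊕0⊕0⊕0⊕0⊕1⊕0⊕0⊕1⊕0⊕0⊕1⊕0⊕1 = 0
s8 (pos 8,9,10,11,12,13,14,15,24,25,26,27,28,29,30,31): 1⊕1⊕0⊕0⊕0⊕0⊕0⊕1⊕0⊕0⊕1⊕1⊕0⊕1⊕0⊕1 = 1
s16 (pos 16,17,18,19,20,21,22,23,24,25,26,27,28,29,30,31): 1⊕0⊕1⊕1⊕0⊕0⊕1⊕0⊕0⊕0⊕1⊕1⊕0⊕1⊕0⊕1 = 0
Syndrome s16…s1 = 01010 → error at position 10.
Flip position 10: 0111100110000011011001000110101 → 0111100111000011011001000110101
Read data bits from positions 3,5,6,7,9,10,11,12,13,14,15,17,18,19,20,21,22,23,24,25,26,27,28,29,30,31: 11001100001011001000110101

11001100001011001000110101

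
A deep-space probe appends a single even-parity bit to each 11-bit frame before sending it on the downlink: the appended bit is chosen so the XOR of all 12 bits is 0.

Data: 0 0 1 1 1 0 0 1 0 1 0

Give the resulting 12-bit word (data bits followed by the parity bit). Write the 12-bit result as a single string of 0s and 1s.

001110010101

XOR of the 11 data bits: 0⊕0⊕1⊕1⊕1⊕0⊕0⊕1⊕0⊕1⊕0 = 1
Parity bit = 1 (so all 12 bits XOR to 0).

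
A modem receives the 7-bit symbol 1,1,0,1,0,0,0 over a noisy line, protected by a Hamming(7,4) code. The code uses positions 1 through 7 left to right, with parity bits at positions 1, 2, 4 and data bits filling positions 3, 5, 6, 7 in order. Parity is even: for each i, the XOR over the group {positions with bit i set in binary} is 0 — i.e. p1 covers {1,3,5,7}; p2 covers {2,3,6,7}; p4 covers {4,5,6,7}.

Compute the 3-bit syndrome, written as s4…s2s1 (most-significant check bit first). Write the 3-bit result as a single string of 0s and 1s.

111

s1 (pos 1,3,5,7): 1⊕0⊕0⊕0 = 1
s2 (pos 2,3,6,7): 1⊕0⊕0⊕0 = 1
s4 (pos 4,5,6,7): 1⊕0⊕0⊕0 = 1
Syndrome s4…s1 = 111 → error at position 7.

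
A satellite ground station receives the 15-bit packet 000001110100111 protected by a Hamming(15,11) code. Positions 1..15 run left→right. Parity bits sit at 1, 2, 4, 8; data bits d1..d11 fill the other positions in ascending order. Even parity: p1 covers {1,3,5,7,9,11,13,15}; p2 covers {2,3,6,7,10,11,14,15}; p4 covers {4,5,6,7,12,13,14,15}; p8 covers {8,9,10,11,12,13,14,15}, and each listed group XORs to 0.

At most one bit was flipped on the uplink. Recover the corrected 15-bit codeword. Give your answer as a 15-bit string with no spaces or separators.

s1 (pos 1,3,5,7,9,11,13,15): 0⊕0⊕0⊕1⊕0⊕0⊕1⊕1 = 1
s2 (pos 2,3,6,7,10,11,14,15): 0⊕0⊕1⊕1⊕1⊕0⊕1⊕1 = 1
s4 (pos 4,5,6,7,12,13,14,15): 0⊕0⊕1⊕1⊕0⊕1⊕1⊕1 = 1
s8 (pos 8,9,10,11,12,13,14,15): 1⊕0⊕1⊕0⊕0⊕1⊕1⊕1 = 1
Syndrome s8…s1 = 1111 → error at position 15.
Flip position 15: 000001110100111 → 000001110100110

000001110100110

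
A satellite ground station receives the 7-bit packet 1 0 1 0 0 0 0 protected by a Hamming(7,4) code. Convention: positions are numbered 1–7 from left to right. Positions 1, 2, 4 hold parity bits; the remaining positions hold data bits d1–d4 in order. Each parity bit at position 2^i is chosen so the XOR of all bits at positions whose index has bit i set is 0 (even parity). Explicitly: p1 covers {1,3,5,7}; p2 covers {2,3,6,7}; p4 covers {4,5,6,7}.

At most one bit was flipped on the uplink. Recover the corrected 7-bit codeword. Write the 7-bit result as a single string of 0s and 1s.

1110000

s1 (pos 1,3,5,7): 1⊕1⊕0⊕0 = 0
s2 (pos 2,3,6,7): 0⊕1⊕0⊕0 = 1
s4 (pos 4,5,6,7): 0⊕0⊕0⊕0 = 0
Syndrome s4…s1 = 010 → error at position 2.
Flip position 2: 1010000 → 1110000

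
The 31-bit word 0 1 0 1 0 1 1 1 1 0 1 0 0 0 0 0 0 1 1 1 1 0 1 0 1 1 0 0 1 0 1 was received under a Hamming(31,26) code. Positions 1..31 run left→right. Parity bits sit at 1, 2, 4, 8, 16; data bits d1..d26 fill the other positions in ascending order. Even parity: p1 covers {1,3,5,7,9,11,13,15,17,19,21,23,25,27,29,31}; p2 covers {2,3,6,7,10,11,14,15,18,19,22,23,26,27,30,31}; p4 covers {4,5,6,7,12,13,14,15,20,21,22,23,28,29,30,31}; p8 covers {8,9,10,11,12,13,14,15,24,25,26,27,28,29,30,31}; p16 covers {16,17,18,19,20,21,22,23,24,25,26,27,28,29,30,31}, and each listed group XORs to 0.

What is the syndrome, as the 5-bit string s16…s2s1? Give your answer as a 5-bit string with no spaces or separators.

11011

s1 (pos 1,3,5,7,9,11,13,15,17,19,21,23,25,27,29,31): 0⊕0⊕0⊕1⊕1⊕1⊕0⊕0⊕0⊕1⊕1⊕1⊕1⊕0⊕1⊕1 = 1
s2 (pos 2,3,6,7,10,11,14,15,18,19,22,23,26,27,30,31): 1⊕0⊕1⊕1⊕0⊕1⊕0⊕0⊕1⊕1⊕0⊕1⊕1⊕0⊕0⊕1 = 1
s4 (pos 4,5,6,7,12,13,14,15,20,21,22,23,28,29,30,31): 1⊕0⊕1⊕1⊕0⊕0⊕0⊕0⊕1⊕1⊕0⊕1⊕0⊕1⊕0⊕1 = 0
s8 (pos 8,9,10,11,12,13,14,15,24,25,26,27,28,29,30,31): 1⊕1⊕0⊕1⊕0⊕0⊕0⊕0⊕0⊕1⊕1⊕0⊕0⊕1⊕0⊕1 = 1
s16 (pos 16,17,18,19,20,21,22,23,24,25,26,27,28,29,30,31): 0⊕0⊕1⊕1⊕1⊕1⊕0⊕1⊕0⊕1⊕1⊕0⊕0⊕1⊕0⊕1 = 1
Syndrome s16…s1 = 11011 → error at position 27.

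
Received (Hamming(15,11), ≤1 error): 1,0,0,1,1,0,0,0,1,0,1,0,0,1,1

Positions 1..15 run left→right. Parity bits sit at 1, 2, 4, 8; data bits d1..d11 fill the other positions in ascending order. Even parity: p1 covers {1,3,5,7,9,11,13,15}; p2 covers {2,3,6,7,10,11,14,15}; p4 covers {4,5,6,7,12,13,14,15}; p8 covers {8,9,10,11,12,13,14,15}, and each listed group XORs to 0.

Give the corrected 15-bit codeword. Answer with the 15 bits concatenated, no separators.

101110001010011

s1 (pos 1,3,5,7,9,11,13,15): 1⊕0⊕1⊕0⊕1⊕1⊕0⊕1 = 1
s2 (pos 2,3,6,7,10,11,14,15): 0⊕0⊕0⊕0⊕0⊕1⊕1⊕1 = 1
s4 (pos 4,5,6,7,12,13,14,15): 1⊕1⊕0⊕0⊕0⊕0⊕1⊕1 = 0
s8 (pos 8,9,10,11,12,13,14,15): 0⊕1⊕0⊕1⊕0⊕0⊕1⊕1 = 0
Syndrome s8…s1 = 0011 → error at position 3.
Flip position 3: 100110001010011 → 101110001010011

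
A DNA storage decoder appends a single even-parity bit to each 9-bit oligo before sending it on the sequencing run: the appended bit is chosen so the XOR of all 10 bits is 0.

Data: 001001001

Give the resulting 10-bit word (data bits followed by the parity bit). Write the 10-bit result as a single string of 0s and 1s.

0010010011

XOR of the 9 data bits: 0⊕0⊕1⊕0⊕0⊕1⊕0⊕0⊕1 = 1
Parity bit = 1 (so all 10 bits XOR to 0).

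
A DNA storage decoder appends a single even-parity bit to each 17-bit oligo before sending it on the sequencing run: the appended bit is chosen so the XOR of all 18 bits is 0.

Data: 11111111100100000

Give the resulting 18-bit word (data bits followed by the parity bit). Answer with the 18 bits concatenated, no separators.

111111111001000000

XOR of the 17 data bits: 1⊕1⊕1⊕1⊕1⊕1⊕1⊕1⊕1⊕0⊕0⊕1⊕0⊕0⊕0⊕0⊕0 = 0
Parity bit = 0 (so all 18 bits XOR to 0).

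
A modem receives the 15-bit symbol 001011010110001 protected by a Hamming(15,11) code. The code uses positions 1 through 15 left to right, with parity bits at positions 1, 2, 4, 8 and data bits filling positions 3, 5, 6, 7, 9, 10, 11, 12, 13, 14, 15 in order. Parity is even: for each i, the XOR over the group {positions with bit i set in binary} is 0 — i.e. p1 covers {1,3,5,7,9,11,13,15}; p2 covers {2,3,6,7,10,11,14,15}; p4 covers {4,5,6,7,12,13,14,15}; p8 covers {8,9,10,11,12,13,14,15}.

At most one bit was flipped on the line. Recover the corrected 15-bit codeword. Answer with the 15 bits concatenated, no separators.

001010010110001

s1 (pos 1,3,5,7,9,11,13,15): 0⊕1⊕1⊕0⊕0⊕1⊕0⊕1 = 0
s2 (pos 2,3,6,7,10,11,14,15): 0⊕1⊕1⊕0⊕1⊕1⊕0⊕1 = 1
s4 (pos 4,5,6,7,12,13,14,15): 0⊕1⊕1⊕0⊕0⊕0⊕0⊕1 = 1
s8 (pos 8,9,10,11,12,13,14,15): 1⊕0⊕1⊕1⊕0⊕0⊕0⊕1 = 0
Syndrome s8…s1 = 0110 → error at position 6.
Flip position 6: 001011010110001 → 001010010110001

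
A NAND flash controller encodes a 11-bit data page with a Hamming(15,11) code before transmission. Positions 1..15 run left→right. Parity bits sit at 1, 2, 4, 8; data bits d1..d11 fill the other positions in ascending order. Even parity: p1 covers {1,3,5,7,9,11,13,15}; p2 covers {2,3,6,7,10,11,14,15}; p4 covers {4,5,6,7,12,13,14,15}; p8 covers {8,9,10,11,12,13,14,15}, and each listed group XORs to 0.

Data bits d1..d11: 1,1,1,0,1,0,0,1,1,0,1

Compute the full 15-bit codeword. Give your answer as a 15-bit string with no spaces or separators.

Place data at non-parity positions: p1 p2 1 p4 1 1 0 p8 1 0 0 1 1 0 1
p1 (pos 1,3,5,7,9,11,13,15): XOR of data positions = 1⊕1⊕0⊕1⊕0⊕1⊕1 = 1
p2 (pos 2,3,6,7,10,11,14,15): XOR of data positions = 1⊕1⊕0⊕0⊕0⊕0⊕1 = 1
p4 (pos 4,5,6,7,12,13,14,15): XOR of data positions = 1⊕1⊕0⊕1⊕1⊕0⊕1 = 1
p8 (pos 8,9,10,11,12,13,14,15): XOR of data positions = 1⊕0⊕0⊕1⊕1⊕0⊕1 = 0
Codeword: 111111001001101

111111001001101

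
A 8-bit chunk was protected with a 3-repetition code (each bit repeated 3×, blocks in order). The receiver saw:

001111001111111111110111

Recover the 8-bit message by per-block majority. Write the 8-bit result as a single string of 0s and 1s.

01011111

Block 1 (001): 1 one → 0
Block 2 (111): 3 ones → 1
Block 3 (001): 1 one → 0
Block 4 (111): 3 ones → 1
Block 5 (111): 3 ones → 1
Block 6 (111): 3 ones → 1
Block 7 (110): 2 ones → 1
Block 8 (111): 3 ones → 1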